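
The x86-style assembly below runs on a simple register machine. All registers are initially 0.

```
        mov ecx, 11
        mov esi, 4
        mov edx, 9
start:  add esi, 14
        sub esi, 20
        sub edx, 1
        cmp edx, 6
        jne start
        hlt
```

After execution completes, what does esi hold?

ecx=11
esi=4
edx=9
esi=4+14=18
esi=18-20=-2
edx=9-1=8
cmp edx, 6  (cmp 8,6)
jne start: taken
esi=(-2)+14=12
esi=12-20=-8
edx=8-1=7
cmp edx, 6  (cmp 7,6)
jne start: taken
esi=(-8)+14=6
esi=6-20=-14
edx=7-1=6
cmp edx, 6  (cmp 6,6)
jne start: not taken
halt.

-14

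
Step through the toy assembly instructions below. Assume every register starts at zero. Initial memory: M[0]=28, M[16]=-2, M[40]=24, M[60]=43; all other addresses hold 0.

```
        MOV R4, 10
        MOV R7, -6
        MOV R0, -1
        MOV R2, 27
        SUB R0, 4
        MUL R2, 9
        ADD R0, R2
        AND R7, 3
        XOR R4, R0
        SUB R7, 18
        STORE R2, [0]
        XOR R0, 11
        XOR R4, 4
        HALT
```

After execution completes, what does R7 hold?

R4=10
R7=-6
R0=-1
R2=27
R0=(-1)-4=-5
R2=27*9=243
R0=(-5)+243=238
R7=(-6)&3=2
R4=10^238=228
R7=2-18=-16
STORE R2, [0] → M[0]=243
R0=238^11=229
R4=228^4=224
halt.

-16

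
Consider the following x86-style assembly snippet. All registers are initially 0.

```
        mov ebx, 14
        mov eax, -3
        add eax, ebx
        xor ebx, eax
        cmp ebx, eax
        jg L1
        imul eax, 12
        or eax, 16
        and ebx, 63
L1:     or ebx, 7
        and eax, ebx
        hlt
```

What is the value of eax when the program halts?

4

after mov ebx, 14: ebx=14
after mov eax, -3: eax=-3
after add eax, ebx: eax=(-3)+14=11
after xor ebx, eax: ebx=14^11=5
cmp ebx, eax  (cmp 5,11)
jg L1: not taken
after imul eax, 12: eax=11*12=132
after or eax, 16: eax=132|16=148
after and ebx, 63: ebx=5&63=5
after or ebx, 7: ebx=5|7=7
after and eax, ebx: eax=148&7=4
halt.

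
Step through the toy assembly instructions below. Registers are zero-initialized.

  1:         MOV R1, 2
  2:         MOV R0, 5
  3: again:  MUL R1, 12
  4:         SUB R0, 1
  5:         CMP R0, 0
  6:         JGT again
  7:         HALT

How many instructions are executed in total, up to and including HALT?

23

MOV R1, 2 → R1=2
MOV R0, 5 → R0=5
MUL R1, 12 → R1=2*12=24
SUB R0, 1 → R0=5-1=4
CMP R0, 0  (cmp 4,0)
JGT again: taken
MUL R1, 12 → R1=24*12=288
SUB R0, 1 → R0=4-1=3
CMP R0, 0  (cmp 3,0)
JGT again: taken
MUL R1, 12 → R1=288*12=3456
SUB R0, 1 → R0=3-1=2
CMP R0, 0  (cmp 2,0)
JGT again: taken
MUL R1, 12 → R1=3456*12=41472
SUB R0, 1 → R0=2-1=1
CMP R0, 0  (cmp 1,0)
JGT again: taken
MUL R1, 12 → R1=41472*12=497664
SUB R0, 1 → R0=1-1=0
CMP R0, 0  (cmp 0,0)
JGT again: not taken
halt.
Total executed instructions: 23.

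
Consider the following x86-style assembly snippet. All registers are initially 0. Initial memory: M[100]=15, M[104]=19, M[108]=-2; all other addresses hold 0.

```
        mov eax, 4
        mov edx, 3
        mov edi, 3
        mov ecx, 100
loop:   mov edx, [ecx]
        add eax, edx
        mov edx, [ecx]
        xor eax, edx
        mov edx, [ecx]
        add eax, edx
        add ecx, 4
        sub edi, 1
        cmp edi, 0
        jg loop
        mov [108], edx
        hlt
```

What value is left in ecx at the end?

eax=4
edx=3
edi=3
ecx=100
edx=M[100]=15
eax=4+15=19
edx=M[100]=15
eax=19^15=28
edx=M[100]=15
eax=28+15=43
ecx=100+4=104
edi=3-1=2
cmp edi, 0  (cmp 2,0)
jg loop: taken
edx=M[104]=19
eax=43+19=62
edx=M[104]=19
eax=62^19=45
edx=M[104]=19
eax=45+19=64
ecx=104+4=108
edi=2-1=1
cmp edi, 0  (cmp 1,0)
jg loop: taken
edx=M[108]=-2
eax=64+(-2)=62
edx=M[108]=-2
eax=62^(-2)=-64
edx=M[108]=-2
eax=(-64)+(-2)=-66
ecx=108+4=112
edi=1-1=0
cmp edi, 0  (cmp 0,0)
jg loop: not taken
mov [108], edx → M[108]=-2
halt.

112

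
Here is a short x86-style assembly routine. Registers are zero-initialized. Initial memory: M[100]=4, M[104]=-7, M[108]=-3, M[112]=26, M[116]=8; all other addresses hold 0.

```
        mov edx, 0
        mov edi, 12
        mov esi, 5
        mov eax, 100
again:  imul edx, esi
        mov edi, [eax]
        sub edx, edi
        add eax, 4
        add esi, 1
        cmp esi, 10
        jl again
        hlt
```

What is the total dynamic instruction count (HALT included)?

edx=0
edi=12
esi=5
eax=100
edx=0*5=0
edi=M[100]=4
edx=0-4=-4
eax=100+4=104
esi=5+1=6
cmp esi, 10  (cmp 6,10)
jl again: taken
edx=(-4)*6=-24
edi=M[104]=-7
edx=(-24)-(-7)=-17
eax=104+4=108
esi=6+1=7
cmp esi, 10  (cmp 7,10)
jl again: taken
edx=(-17)*7=-119
edi=M[108]=-3
edx=(-119)-(-3)=-116
eax=108+4=112
esi=7+1=8
cmp esi, 10  (cmp 8,10)
jl again: taken
edx=(-116)*8=-928
edi=M[112]=26
edx=(-928)-26=-954
eax=112+4=116
esi=8+1=9
cmp esi, 10  (cmp 9,10)
jl again: taken
edx=(-954)*9=-8586
edi=M[116]=8
edx=(-8586)-8=-8594
eax=116+4=120
esi=9+1=10
cmp esi, 10  (cmp 10,10)
jl again: not taken
halt.
Total executed instructions: 40.

40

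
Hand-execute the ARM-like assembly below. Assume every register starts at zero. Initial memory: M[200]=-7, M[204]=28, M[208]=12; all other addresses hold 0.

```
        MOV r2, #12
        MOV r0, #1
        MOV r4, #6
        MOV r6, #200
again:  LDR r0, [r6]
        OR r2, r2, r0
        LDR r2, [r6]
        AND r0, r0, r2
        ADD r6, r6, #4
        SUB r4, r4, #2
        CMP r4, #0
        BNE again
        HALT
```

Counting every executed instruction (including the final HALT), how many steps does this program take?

29

after MOV r2, #12: r2=12
after MOV r0, #1: r0=1
after MOV r4, #6: r4=6
after MOV r6, #200: r6=200
after LDR r0, [r6]: r0=M[200]=-7
after OR r2, r2, r0: r2=12|(-7)=-3
after LDR r2, [r6]: r2=M[200]=-7
after AND r0, r0, r2: r0=(-7)&(-7)=-7
after ADD r6, r6, #4: r6=200+4=204
after SUB r4, r4, #2: r4=6-2=4
CMP r4, #0  (cmp 4,0)
BNE again: taken
after LDR r0, [r6]: r0=M[204]=28
after OR r2, r2, r0: r2=(-7)|28=-3
after LDR r2, [r6]: r2=M[204]=28
after AND r0, r0, r2: r0=28&28=28
after ADD r6, r6, #4: r6=204+4=208
after SUB r4, r4, #2: r4=4-2=2
CMP r4, #0  (cmp 2,0)
BNE again: taken
after LDR r0, [r6]: r0=M[208]=12
after OR r2, r2, r0: r2=28|12=28
after LDR r2, [r6]: r2=M[208]=12
after AND r0, r0, r2: r0=12&12=12
after ADD r6, r6, #4: r6=208+4=212
after SUB r4, r4, #2: r4=2-2=0
CMP r4, #0  (cmp 0,0)
BNE again: not taken
halt.
Total executed instructions: 29.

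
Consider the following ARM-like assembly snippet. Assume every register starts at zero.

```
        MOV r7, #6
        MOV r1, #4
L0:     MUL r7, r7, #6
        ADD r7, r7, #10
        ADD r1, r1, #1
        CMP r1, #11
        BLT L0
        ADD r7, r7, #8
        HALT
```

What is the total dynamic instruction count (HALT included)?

MOV r7, #6 → r7=6
MOV r1, #4 → r1=4
MUL r7, r7, #6 → r7=6*6=36
ADD r7, r7, #10 → r7=36+10=46
ADD r1, r1, #1 → r1=4+1=5
CMP r1, #11  (cmp 5,11)
BLT L0: taken
MUL r7, r7, #6 → r7=46*6=276
ADD r7, r7, #10 → r7=276+10=286
ADD r1, r1, #1 → r1=5+1=6
CMP r1, #11  (cmp 6,11)
BLT L0: taken
MUL r7, r7, #6 → r7=286*6=1716
ADD r7, r7, #10 → r7=1716+10=1726
ADD r1, r1, #1 → r1=6+1=7
CMP r1, #11  (cmp 7,11)
BLT L0: taken
MUL r7, r7, #6 → r7=1726*6=10356
ADD r7, r7, #10 → r7=10356+10=10366
ADD r1, r1, #1 → r1=7+1=8
CMP r1, #11  (cmp 8,11)
BLT L0: taken
MUL r7, r7, #6 → r7=10366*6=62196
ADD r7, r7, #10 → r7=62196+10=62206
ADD r1, r1, #1 → r1=8+1=9
CMP r1, #11  (cmp 9,11)
BLT L0: taken
MUL r7, r7, #6 → r7=62206*6=373236
ADD r7, r7, #10 → r7=373236+10=373246
ADD r1, r1, #1 → r1=9+1=10
CMP r1, #11  (cmp 10,11)
BLT L0: taken
MUL r7, r7, #6 → r7=373246*6=2239476
ADD r7, r7, #10 → r7=2239476+10=2239486
ADD r1, r1, #1 → r1=10+1=11
CMP r1, #11  (cmp 11,11)
BLT L0: not taken
ADD r7, r7, #8 → r7=2239486+8=2239494
halt.
Total executed instructions: 39.

39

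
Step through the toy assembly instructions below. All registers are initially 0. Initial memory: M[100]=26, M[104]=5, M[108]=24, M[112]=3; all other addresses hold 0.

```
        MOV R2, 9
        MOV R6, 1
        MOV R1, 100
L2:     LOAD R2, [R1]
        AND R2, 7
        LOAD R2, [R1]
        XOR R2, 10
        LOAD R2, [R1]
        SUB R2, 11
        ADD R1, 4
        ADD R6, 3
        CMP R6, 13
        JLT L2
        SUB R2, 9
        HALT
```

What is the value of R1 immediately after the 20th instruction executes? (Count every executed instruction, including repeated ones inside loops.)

108

after MOV R2, 9: R2=9
after MOV R6, 1: R6=1
after MOV R1, 100: R1=100
after LOAD R2, [R1]: R2=M[100]=26
after AND R2, 7: R2=26&7=2
after LOAD R2, [R1]: R2=M[100]=26
after XOR R2, 10: R2=26^10=16
after LOAD R2, [R1]: R2=M[100]=26
after SUB R2, 11: R2=26-11=15
after ADD R1, 4: R1=100+4=104
after ADD R6, 3: R6=1+3=4
CMP R6, 13  (cmp 4,13)
JLT L2: taken
after LOAD R2, [R1]: R2=M[104]=5
after AND R2, 7: R2=5&7=5
after LOAD R2, [R1]: R2=M[104]=5
after XOR R2, 10: R2=5^10=15
after LOAD R2, [R1]: R2=M[104]=5
after SUB R2, 11: R2=5-11=-6
after ADD R1, 4: R1=104+4=108
After step 20: R1 = 108.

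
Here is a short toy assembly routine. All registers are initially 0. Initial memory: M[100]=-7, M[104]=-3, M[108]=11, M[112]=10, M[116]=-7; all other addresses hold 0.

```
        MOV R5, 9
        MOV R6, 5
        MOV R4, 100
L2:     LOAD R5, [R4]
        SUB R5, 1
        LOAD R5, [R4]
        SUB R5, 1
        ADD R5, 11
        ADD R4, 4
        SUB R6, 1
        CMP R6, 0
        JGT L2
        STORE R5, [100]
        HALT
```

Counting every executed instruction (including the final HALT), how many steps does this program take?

MOV R5, 9 → R5=9
MOV R6, 5 → R6=5
MOV R4, 100 → R4=100
LOAD R5, [R4] → R5=M[100]=-7
SUB R5, 1 → R5=(-7)-1=-8
LOAD R5, [R4] → R5=M[100]=-7
SUB R5, 1 → R5=(-7)-1=-8
ADD R5, 11 → R5=(-8)+11=3
ADD R4, 4 → R4=100+4=104
SUB R6, 1 → R6=5-1=4
CMP R6, 0  (cmp 4,0)
JGT L2: taken
LOAD R5, [R4] → R5=M[104]=-3
SUB R5, 1 → R5=(-3)-1=-4
LOAD R5, [R4] → R5=M[104]=-3
SUB R5, 1 → R5=(-3)-1=-4
ADD R5, 11 → R5=(-4)+11=7
ADD R4, 4 → R4=104+4=108
SUB R6, 1 → R6=4-1=3
CMP R6, 0  (cmp 3,0)
JGT L2: taken
LOAD R5, [R4] → R5=M[108]=11
SUB R5, 1 → R5=11-1=10
LOAD R5, [R4] → R5=M[108]=11
SUB R5, 1 → R5=11-1=10
ADD R5, 11 → R5=10+11=21
ADD R4, 4 → R4=108+4=112
SUB R6, 1 → R6=3-1=2
CMP R6, 0  (cmp 2,0)
JGT L2: taken
LOAD R5, [R4] → R5=M[112]=10
SUB R5, 1 → R5=10-1=9
LOAD R5, [R4] → R5=M[112]=10
SUB R5, 1 → R5=10-1=9
ADD R5, 11 → R5=9+11=20
ADD R4, 4 → R4=112+4=116
SUB R6, 1 → R6=2-1=1
CMP R6, 0  (cmp 1,0)
JGT L2: taken
LOAD R5, [R4] → R5=M[116]=-7
SUB R5, 1 → R5=(-7)-1=-8
LOAD R5, [R4] → R5=M[116]=-7
SUB R5, 1 → R5=(-7)-1=-8
ADD R5, 11 → R5=(-8)+11=3
ADD R4, 4 → R4=116+4=120
SUB R6, 1 → R6=1-1=0
CMP R6, 0  (cmp 0,0)
JGT L2: not taken
STORE R5, [100] → M[100]=3
halt.
Total executed instructions: 50.

50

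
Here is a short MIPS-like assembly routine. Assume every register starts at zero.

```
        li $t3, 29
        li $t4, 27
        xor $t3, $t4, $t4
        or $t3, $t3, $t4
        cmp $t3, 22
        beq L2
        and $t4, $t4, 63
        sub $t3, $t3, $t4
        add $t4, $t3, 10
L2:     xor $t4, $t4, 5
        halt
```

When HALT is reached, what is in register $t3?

0

li $t3, 29 → $t3=29
li $t4, 27 → $t4=27
xor $t3, $t4, $t4 → $t3=27^27=0
or $t3, $t3, $t4 → $t3=0|27=27
cmp $t3, 22  (cmp 27,22)
beq L2: not taken
and $t4, $t4, 63 → $t4=27&63=27
sub $t3, $t3, $t4 → $t3=27-27=0
add $t4, $t3, 10 → $t4=0+10=10
xor $t4, $t4, 5 → $t4=10^5=15
halt.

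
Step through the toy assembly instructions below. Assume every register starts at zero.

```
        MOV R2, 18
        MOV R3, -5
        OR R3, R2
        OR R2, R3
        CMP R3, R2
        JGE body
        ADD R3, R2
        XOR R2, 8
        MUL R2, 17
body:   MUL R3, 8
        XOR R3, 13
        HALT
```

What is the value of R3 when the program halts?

-43

after MOV R2, 18: R2=18
after MOV R3, -5: R3=-5
after OR R3, R2: R3=(-5)|18=-5
after OR R2, R3: R2=18|(-5)=-5
CMP R3, R2  (cmp -5,-5)
JGE body: taken
after MUL R3, 8: R3=(-5)*8=-40
after XOR R3, 13: R3=(-40)^13=-43
halt.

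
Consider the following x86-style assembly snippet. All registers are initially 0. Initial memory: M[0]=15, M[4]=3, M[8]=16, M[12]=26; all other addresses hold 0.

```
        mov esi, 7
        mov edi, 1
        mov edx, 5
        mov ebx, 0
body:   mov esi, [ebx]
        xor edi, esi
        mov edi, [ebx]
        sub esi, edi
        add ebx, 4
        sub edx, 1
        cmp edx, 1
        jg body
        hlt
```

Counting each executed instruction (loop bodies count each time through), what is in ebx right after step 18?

8

mov esi, 7 → esi=7
mov edi, 1 → edi=1
mov edx, 5 → edx=5
mov ebx, 0 → ebx=0
mov esi, [ebx] → esi=M[0]=15
xor edi, esi → edi=1^15=14
mov edi, [ebx] → edi=M[0]=15
sub esi, edi → esi=15-15=0
add ebx, 4 → ebx=0+4=4
sub edx, 1 → edx=5-1=4
cmp edx, 1  (cmp 4,1)
jg body: taken
mov esi, [ebx] → esi=M[4]=3
xor edi, esi → edi=15^3=12
mov edi, [ebx] → edi=M[4]=3
sub esi, edi → esi=3-3=0
add ebx, 4 → ebx=4+4=8
sub edx, 1 → edx=4-1=3
After step 18: ebx = 8.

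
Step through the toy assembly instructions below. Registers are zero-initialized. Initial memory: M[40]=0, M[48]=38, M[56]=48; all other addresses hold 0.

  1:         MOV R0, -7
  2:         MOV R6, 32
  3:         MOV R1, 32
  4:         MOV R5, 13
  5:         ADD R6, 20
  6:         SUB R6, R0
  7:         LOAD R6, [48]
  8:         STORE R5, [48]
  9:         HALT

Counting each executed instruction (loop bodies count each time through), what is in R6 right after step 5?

52

after MOV R0, -7: R0=-7
after MOV R6, 32: R6=32
after MOV R1, 32: R1=32
after MOV R5, 13: R5=13
after ADD R6, 20: R6=32+20=52
After step 5: R6 = 52.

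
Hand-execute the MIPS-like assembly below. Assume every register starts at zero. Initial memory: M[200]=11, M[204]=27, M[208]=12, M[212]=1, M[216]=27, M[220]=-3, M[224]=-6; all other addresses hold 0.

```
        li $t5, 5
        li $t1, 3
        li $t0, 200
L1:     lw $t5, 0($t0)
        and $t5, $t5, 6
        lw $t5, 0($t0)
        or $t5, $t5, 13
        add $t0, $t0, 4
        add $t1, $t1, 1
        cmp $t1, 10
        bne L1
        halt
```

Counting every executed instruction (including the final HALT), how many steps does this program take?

li $t5, 5 → $t5=5
li $t1, 3 → $t1=3
li $t0, 200 → $t0=200
lw $t5, 0($t0) → $t5=M[200]=11
and $t5, $t5, 6 → $t5=11&6=2
lw $t5, 0($t0) → $t5=M[200]=11
or $t5, $t5, 13 → $t5=11|13=15
add $t0, $t0, 4 → $t0=200+4=204
add $t1, $t1, 1 → $t1=3+1=4
cmp $t1, 10  (cmp 4,10)
bne L1: taken
lw $t5, 0($t0) → $t5=M[204]=27
and $t5, $t5, 6 → $t5=27&6=2
lw $t5, 0($t0) → $t5=M[204]=27
or $t5, $t5, 13 → $t5=27|13=31
add $t0, $t0, 4 → $t0=204+4=208
add $t1, $t1, 1 → $t1=4+1=5
cmp $t1, 10  (cmp 5,10)
bne L1: taken
lw $t5, 0($t0) → $t5=M[208]=12
and $t5, $t5, 6 → $t5=12&6=4
lw $t5, 0($t0) → $t5=M[208]=12
or $t5, $t5, 13 → $t5=12|13=13
add $t0, $t0, 4 → $t0=208+4=212
add $t1, $t1, 1 → $t1=5+1=6
cmp $t1, 10  (cmp 6,10)
bne L1: taken
lw $t5, 0($t0) → $t5=M[212]=1
and $t5, $t5, 6 → $t5=1&6=0
lw $t5, 0($t0) → $t5=M[212]=1
or $t5, $t5, 13 → $t5=1|13=13
add $t0, $t0, 4 → $t0=212+4=216
add $t1, $t1, 1 → $t1=6+1=7
cmp $t1, 10  (cmp 7,10)
bne L1: taken
lw $t5, 0($t0) → $t5=M[216]=27
and $t5, $t5, 6 → $t5=27&6=2
lw $t5, 0($t0) → $t5=M[216]=27
or $t5, $t5, 13 → $t5=27|13=31
add $t0, $t0, 4 → $t0=216+4=220
add $t1, $t1, 1 → $t1=7+1=8
cmp $t1, 10  (cmp 8,10)
bne L1: taken
lw $t5, 0($t0) → $t5=M[220]=-3
and $t5, $t5, 6 → $t5=(-3)&6=4
lw $t5, 0($t0) → $t5=M[220]=-3
or $t5, $t5, 13 → $t5=(-3)|13=-3
add $t0, $t0, 4 → $t0=220+4=224
add $t1, $t1, 1 → $t1=8+1=9
cmp $t1, 10  (cmp 9,10)
bne L1: taken
lw $t5, 0($t0) → $t5=M[224]=-6
and $t5, $t5, 6 → $t5=(-6)&6=2
lw $t5, 0($t0) → $t5=M[224]=-6
or $t5, $t5, 13 → $t5=(-6)|13=-1
add $t0, $t0, 4 → $t0=224+4=228
add $t1, $t1, 1 → $t1=9+1=10
cmp $t1, 10  (cmp 10,10)
bne L1: not taken
halt.
Total executed instructions: 60.

60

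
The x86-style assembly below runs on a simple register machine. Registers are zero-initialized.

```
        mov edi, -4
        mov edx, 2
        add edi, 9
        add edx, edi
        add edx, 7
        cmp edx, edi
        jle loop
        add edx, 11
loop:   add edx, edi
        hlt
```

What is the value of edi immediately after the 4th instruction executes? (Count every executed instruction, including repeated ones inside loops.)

5

mov edi, -4 → edi=-4
mov edx, 2 → edx=2
add edi, 9 → edi=(-4)+9=5
add edx, edi → edx=2+5=7
After step 4: edi = 5.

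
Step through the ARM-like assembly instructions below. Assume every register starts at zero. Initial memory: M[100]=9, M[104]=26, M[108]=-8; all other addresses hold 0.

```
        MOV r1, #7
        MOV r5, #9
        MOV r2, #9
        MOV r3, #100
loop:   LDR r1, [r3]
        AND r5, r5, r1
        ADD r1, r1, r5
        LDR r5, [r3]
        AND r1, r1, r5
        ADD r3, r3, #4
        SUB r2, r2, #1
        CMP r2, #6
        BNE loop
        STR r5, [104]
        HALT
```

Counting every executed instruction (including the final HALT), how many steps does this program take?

MOV r1, #7 → r1=7
MOV r5, #9 → r5=9
MOV r2, #9 → r2=9
MOV r3, #100 → r3=100
LDR r1, [r3] → r1=M[100]=9
AND r5, r5, r1 → r5=9&9=9
ADD r1, r1, r5 → r1=9+9=18
LDR r5, [r3] → r5=M[100]=9
AND r1, r1, r5 → r1=18&9=0
ADD r3, r3, #4 → r3=100+4=104
SUB r2, r2, #1 → r2=9-1=8
CMP r2, #6  (cmp 8,6)
BNE loop: taken
LDR r1, [r3] → r1=M[104]=26
AND r5, r5, r1 → r5=9&26=8
ADD r1, r1, r5 → r1=26+8=34
LDR r5, [r3] → r5=M[104]=26
AND r1, r1, r5 → r1=34&26=2
ADD r3, r3, #4 → r3=104+4=108
SUB r2, r2, #1 → r2=8-1=7
CMP r2, #6  (cmp 7,6)
BNE loop: taken
LDR r1, [r3] → r1=M[108]=-8
AND r5, r5, r1 → r5=26&(-8)=24
ADD r1, r1, r5 → r1=(-8)+24=16
LDR r5, [r3] → r5=M[108]=-8
AND r1, r1, r5 → r1=16&(-8)=16
ADD r3, r3, #4 → r3=108+4=112
SUB r2, r2, #1 → r2=7-1=6
CMP r2, #6  (cmp 6,6)
BNE loop: not taken
STR r5, [104] → M[104]=-8
halt.
Total executed instructions: 33.

33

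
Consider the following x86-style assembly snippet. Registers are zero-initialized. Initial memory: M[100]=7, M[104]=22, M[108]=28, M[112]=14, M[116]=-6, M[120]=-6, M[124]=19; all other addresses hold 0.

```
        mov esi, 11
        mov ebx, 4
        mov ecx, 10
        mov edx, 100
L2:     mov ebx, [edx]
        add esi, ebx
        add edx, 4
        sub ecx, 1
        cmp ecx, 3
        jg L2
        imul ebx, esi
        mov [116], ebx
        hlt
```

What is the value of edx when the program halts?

128

after mov esi, 11: esi=11
after mov ebx, 4: ebx=4
after mov ecx, 10: ecx=10
after mov edx, 100: edx=100
after mov ebx, [edx]: ebx=M[100]=7
after add esi, ebx: esi=11+7=18
after add edx, 4: edx=100+4=104
after sub ecx, 1: ecx=10-1=9
cmp ecx, 3  (cmp 9,3)
jg L2: taken
after mov ebx, [edx]: ebx=M[104]=22
after add esi, ebx: esi=18+22=40
after add edx, 4: edx=104+4=108
after sub ecx, 1: ecx=9-1=8
cmp ecx, 3  (cmp 8,3)
jg L2: taken
after mov ebx, [edx]: ebx=M[108]=28
after add esi, ebx: esi=40+28=68
after add edx, 4: edx=108+4=112
after sub ecx, 1: ecx=8-1=7
cmp ecx, 3  (cmp 7,3)
jg L2: taken
after mov ebx, [edx]: ebx=M[112]=14
after add esi, ebx: esi=68+14=82
after add edx, 4: edx=112+4=116
after sub ecx, 1: ecx=7-1=6
cmp ecx, 3  (cmp 6,3)
jg L2: taken
after mov ebx, [edx]: ebx=M[116]=-6
after add esi, ebx: esi=82+(-6)=76
after add edx, 4: edx=116+4=120
after sub ecx, 1: ecx=6-1=5
cmp ecx, 3  (cmp 5,3)
jg L2: taken
after mov ebx, [edx]: ebx=M[120]=-6
after add esi, ebx: esi=76+(-6)=70
after add edx, 4: edx=120+4=124
after sub ecx, 1: ecx=5-1=4
cmp ecx, 3  (cmp 4,3)
jg L2: taken
after mov ebx, [edx]: ebx=M[124]=19
after add esi, ebx: esi=70+19=89
after add edx, 4: edx=124+4=128
after sub ecx, 1: ecx=4-1=3
cmp ecx, 3  (cmp 3,3)
jg L2: not taken
after imul ebx, esi: ebx=19*89=1691
mov [116], ebx → M[116]=1691
halt.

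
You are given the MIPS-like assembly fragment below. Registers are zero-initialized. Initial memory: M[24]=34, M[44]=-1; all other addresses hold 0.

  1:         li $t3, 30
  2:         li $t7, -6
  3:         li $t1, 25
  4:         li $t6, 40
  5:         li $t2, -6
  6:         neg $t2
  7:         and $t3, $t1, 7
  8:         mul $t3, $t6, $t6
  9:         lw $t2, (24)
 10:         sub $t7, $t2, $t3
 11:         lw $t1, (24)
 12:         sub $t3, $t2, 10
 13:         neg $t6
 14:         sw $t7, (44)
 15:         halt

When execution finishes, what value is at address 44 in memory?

-1566

$t3=30
$t7=-6
$t1=25
$t6=40
$t2=-6
$t2=-(-6)=6
$t3=25&7=1
$t3=40*40=1600
$t2=M[24]=34
$t7=34-1600=-1566
$t1=M[24]=34
$t3=34-10=24
$t6=-(40)=-40
sw $t7, (44) → M[44]=-1566
halt.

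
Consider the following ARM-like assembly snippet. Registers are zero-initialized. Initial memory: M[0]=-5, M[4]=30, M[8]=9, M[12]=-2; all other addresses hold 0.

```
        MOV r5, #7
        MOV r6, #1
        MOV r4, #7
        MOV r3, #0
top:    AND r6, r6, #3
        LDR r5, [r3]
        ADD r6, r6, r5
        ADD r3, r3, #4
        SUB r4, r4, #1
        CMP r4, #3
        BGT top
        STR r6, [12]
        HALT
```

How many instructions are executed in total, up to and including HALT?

34

MOV r5, #7 → r5=7
MOV r6, #1 → r6=1
MOV r4, #7 → r4=7
MOV r3, #0 → r3=0
AND r6, r6, #3 → r6=1&3=1
LDR r5, [r3] → r5=M[0]=-5
ADD r6, r6, r5 → r6=1+(-5)=-4
ADD r3, r3, #4 → r3=0+4=4
SUB r4, r4, #1 → r4=7-1=6
CMP r4, #3  (cmp 6,3)
BGT top: taken
AND r6, r6, #3 → r6=(-4)&3=0
LDR r5, [r3] → r5=M[4]=30
ADD r6, r6, r5 → r6=0+30=30
ADD r3, r3, #4 → r3=4+4=8
SUB r4, r4, #1 → r4=6-1=5
CMP r4, #3  (cmp 5,3)
BGT top: taken
AND r6, r6, #3 → r6=30&3=2
LDR r5, [r3] → r5=M[8]=9
ADD r6, r6, r5 → r6=2+9=11
ADD r3, r3, #4 → r3=8+4=12
SUB r4, r4, #1 → r4=5-1=4
CMP r4, #3  (cmp 4,3)
BGT top: taken
AND r6, r6, #3 → r6=11&3=3
LDR r5, [r3] → r5=M[12]=-2
ADD r6, r6, r5 → r6=3+(-2)=1
ADD r3, r3, #4 → r3=12+4=16
SUB r4, r4, #1 → r4=4-1=3
CMP r4, #3  (cmp 3,3)
BGT top: not taken
STR r6, [12] → M[12]=1
halt.
Total executed instructions: 34.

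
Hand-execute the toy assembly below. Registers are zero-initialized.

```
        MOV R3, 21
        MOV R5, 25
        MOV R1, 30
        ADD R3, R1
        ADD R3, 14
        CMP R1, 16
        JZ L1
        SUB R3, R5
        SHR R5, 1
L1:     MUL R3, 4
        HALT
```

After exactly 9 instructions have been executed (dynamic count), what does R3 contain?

after MOV R3, 21: R3=21
after MOV R5, 25: R5=25
after MOV R1, 30: R1=30
after ADD R3, R1: R3=21+30=51
after ADD R3, 14: R3=51+14=65
CMP R1, 16  (cmp 30,16)
JZ L1: not taken
after SUB R3, R5: R3=65-25=40
after SHR R5, 1: R5=25>>1=12
After step 9: R3 = 40.

40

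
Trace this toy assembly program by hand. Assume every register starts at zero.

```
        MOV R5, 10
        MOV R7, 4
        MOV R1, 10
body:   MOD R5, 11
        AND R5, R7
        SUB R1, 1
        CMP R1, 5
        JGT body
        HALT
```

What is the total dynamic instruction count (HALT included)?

R5=10
R7=4
R1=10
R5=10%11=10
R5=10&4=0
R1=10-1=9
CMP R1, 5  (cmp 9,5)
JGT body: taken
R5=0%11=0
R5=0&4=0
R1=9-1=8
CMP R1, 5  (cmp 8,5)
JGT body: taken
R5=0%11=0
R5=0&4=0
R1=8-1=7
CMP R1, 5  (cmp 7,5)
JGT body: taken
R5=0%11=0
R5=0&4=0
R1=7-1=6
CMP R1, 5  (cmp 6,5)
JGT body: taken
R5=0%11=0
R5=0&4=0
R1=6-1=5
CMP R1, 5  (cmp 5,5)
JGT body: not taken
halt.
Total executed instructions: 29.

29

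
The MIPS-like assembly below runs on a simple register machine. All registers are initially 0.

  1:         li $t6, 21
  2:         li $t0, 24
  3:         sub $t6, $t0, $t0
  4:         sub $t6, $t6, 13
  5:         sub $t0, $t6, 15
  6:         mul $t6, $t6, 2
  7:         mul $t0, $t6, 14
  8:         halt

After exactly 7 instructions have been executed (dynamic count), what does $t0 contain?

li $t6, 21 → $t6=21
li $t0, 24 → $t0=24
sub $t6, $t0, $t0 → $t6=24-24=0
sub $t6, $t6, 13 → $t6=0-13=-13
sub $t0, $t6, 15 → $t0=(-13)-15=-28
mul $t6, $t6, 2 → $t6=(-13)*2=-26
mul $t0, $t6, 14 → $t0=(-26)*14=-364
After step 7: $t0 = -364.

-364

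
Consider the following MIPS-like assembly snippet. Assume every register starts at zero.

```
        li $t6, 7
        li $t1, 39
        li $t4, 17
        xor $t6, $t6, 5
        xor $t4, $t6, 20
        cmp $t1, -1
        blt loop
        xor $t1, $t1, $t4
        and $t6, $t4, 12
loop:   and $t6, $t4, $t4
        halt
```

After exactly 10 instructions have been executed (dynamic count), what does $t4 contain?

22

$t6=7
$t1=39
$t4=17
$t6=7^5=2
$t4=2^20=22
cmp $t1, -1  (cmp 39,-1)
blt loop: not taken
$t1=39^22=49
$t6=22&12=4
$t6=22&22=22
After step 10: $t4 = 22.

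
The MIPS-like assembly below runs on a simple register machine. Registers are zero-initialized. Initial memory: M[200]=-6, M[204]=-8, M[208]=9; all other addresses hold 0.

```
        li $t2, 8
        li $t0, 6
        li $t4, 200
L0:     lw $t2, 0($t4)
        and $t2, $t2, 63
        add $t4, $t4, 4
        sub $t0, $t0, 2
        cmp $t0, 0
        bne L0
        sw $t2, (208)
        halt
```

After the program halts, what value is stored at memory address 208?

9

$t2=8
$t0=6
$t4=200
$t2=M[200]=-6
$t2=(-6)&63=58
$t4=200+4=204
$t0=6-2=4
cmp $t0, 0  (cmp 4,0)
bne L0: taken
$t2=M[204]=-8
$t2=(-8)&63=56
$t4=204+4=208
$t0=4-2=2
cmp $t0, 0  (cmp 2,0)
bne L0: taken
$t2=M[208]=9
$t2=9&63=9
$t4=208+4=212
$t0=2-2=0
cmp $t0, 0  (cmp 0,0)
bne L0: not taken
sw $t2, (208) → M[208]=9
halt.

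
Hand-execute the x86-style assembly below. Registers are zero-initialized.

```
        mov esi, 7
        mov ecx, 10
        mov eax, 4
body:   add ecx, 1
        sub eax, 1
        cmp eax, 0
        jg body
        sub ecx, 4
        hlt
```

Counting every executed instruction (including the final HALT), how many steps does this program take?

21

mov esi, 7 → esi=7
mov ecx, 10 → ecx=10
mov eax, 4 → eax=4
add ecx, 1 → ecx=10+1=11
sub eax, 1 → eax=4-1=3
cmp eax, 0  (cmp 3,0)
jg body: taken
add ecx, 1 → ecx=11+1=12
sub eax, 1 → eax=3-1=2
cmp eax, 0  (cmp 2,0)
jg body: taken
add ecx, 1 → ecx=12+1=13
sub eax, 1 → eax=2-1=1
cmp eax, 0  (cmp 1,0)
jg body: taken
add ecx, 1 → ecx=13+1=14
sub eax, 1 → eax=1-1=0
cmp eax, 0  (cmp 0,0)
jg body: not taken
sub ecx, 4 → ecx=14-4=10
halt.
Total executed instructions: 21.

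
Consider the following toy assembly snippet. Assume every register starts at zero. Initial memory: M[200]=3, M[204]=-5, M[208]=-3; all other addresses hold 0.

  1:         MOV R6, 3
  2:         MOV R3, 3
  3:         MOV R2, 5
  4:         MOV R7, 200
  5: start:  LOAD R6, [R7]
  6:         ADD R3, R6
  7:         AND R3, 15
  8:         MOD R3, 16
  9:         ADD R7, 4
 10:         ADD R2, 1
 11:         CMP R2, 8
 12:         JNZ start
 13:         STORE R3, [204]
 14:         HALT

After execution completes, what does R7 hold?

MOV R6, 3 → R6=3
MOV R3, 3 → R3=3
MOV R2, 5 → R2=5
MOV R7, 200 → R7=200
LOAD R6, [R7] → R6=M[200]=3
ADD R3, R6 → R3=3+3=6
AND R3, 15 → R3=6&15=6
MOD R3, 16 → R3=6%16=6
ADD R7, 4 → R7=200+4=204
ADD R2, 1 → R2=5+1=6
CMP R2, 8  (cmp 6,8)
JNZ start: taken
LOAD R6, [R7] → R6=M[204]=-5
ADD R3, R6 → R3=6+(-5)=1
AND R3, 15 → R3=1&15=1
MOD R3, 16 → R3=1%16=1
ADD R7, 4 → R7=204+4=208
ADD R2, 1 → R2=6+1=7
CMP R2, 8  (cmp 7,8)
JNZ start: taken
LOAD R6, [R7] → R6=M[208]=-3
ADD R3, R6 → R3=1+(-3)=-2
AND R3, 15 → R3=(-2)&15=14
MOD R3, 16 → R3=14%16=14
ADD R7, 4 → R7=208+4=212
ADD R2, 1 → R2=7+1=8
CMP R2, 8  (cmp 8,8)
JNZ start: not taken
STORE R3, [204] → M[204]=14
halt.

212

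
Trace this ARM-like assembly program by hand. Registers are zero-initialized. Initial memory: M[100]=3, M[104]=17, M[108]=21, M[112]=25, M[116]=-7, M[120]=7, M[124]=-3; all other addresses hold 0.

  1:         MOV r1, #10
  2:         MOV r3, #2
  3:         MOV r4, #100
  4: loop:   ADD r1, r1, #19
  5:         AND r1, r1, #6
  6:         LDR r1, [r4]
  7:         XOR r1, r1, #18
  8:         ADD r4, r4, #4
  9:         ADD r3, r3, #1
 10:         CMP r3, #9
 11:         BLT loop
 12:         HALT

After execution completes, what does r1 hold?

-17

MOV r1, #10 → r1=10
MOV r3, #2 → r3=2
MOV r4, #100 → r4=100
ADD r1, r1, #19 → r1=10+19=29
AND r1, r1, #6 → r1=29&6=4
LDR r1, [r4] → r1=M[100]=3
XOR r1, r1, #18 → r1=3^18=17
ADD r4, r4, #4 → r4=100+4=104
ADD r3, r3, #1 → r3=2+1=3
CMP r3, #9  (cmp 3,9)
BLT loop: taken
ADD r1, r1, #19 → r1=17+19=36
AND r1, r1, #6 → r1=36&6=4
LDR r1, [r4] → r1=M[104]=17
XOR r1, r1, #18 → r1=17^18=3
ADD r4, r4, #4 → r4=104+4=108
ADD r3, r3, #1 → r3=3+1=4
CMP r3, #9  (cmp 4,9)
BLT loop: taken
ADD r1, r1, #19 → r1=3+19=22
AND r1, r1, #6 → r1=22&6=6
LDR r1, [r4] → r1=M[108]=21
XOR r1, r1, #18 → r1=21^18=7
ADD r4, r4, #4 → r4=108+4=112
ADD r3, r3, #1 → r3=4+1=5
CMP r3, #9  (cmp 5,9)
BLT loop: taken
ADD r1, r1, #19 → r1=7+19=26
AND r1, r1, #6 → r1=26&6=2
LDR r1, [r4] → r1=M[112]=25
XOR r1, r1, #18 → r1=25^18=11
ADD r4, r4, #4 → r4=112+4=116
ADD r3, r3, #1 → r3=5+1=6
CMP r3, #9  (cmp 6,9)
BLT loop: taken
ADD r1, r1, #19 → r1=11+19=30
AND r1, r1, #6 → r1=30&6=6
LDR r1, [r4] → r1=M[116]=-7
XOR r1, r1, #18 → r1=(-7)^18=-21
ADD r4, r4, #4 → r4=116+4=120
ADD r3, r3, #1 → r3=6+1=7
CMP r3, #9  (cmp 7,9)
BLT loop: taken
ADD r1, r1, #19 → r1=(-21)+19=-2
AND r1, r1, #6 → r1=(-2)&6=6
LDR r1, [r4] → r1=M[120]=7
XOR r1, r1, #18 → r1=7^18=21
ADD r4, r4, #4 → r4=120+4=124
ADD r3, r3, #1 → r3=7+1=8
CMP r3, #9  (cmp 8,9)
BLT loop: taken
ADD r1, r1, #19 → r1=21+19=40
AND r1, r1, #6 → r1=40&6=0
LDR r1, [r4] → r1=M[124]=-3
XOR r1, r1, #18 → r1=(-3)^18=-17
ADD r4, r4, #4 → r4=124+4=128
ADD r3, r3, #1 → r3=8+1=9
CMP r3, #9  (cmp 9,9)
BLT loop: not taken
halt.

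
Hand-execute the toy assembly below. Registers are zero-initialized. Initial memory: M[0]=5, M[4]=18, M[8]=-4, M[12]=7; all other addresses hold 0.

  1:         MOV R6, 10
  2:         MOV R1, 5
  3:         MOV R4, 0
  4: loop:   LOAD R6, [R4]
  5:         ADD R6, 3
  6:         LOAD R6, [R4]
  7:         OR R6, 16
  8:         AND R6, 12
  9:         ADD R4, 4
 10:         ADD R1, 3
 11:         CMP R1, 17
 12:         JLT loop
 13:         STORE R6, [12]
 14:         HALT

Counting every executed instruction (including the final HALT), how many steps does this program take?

41

after MOV R6, 10: R6=10
after MOV R1, 5: R1=5
after MOV R4, 0: R4=0
after LOAD R6, [R4]: R6=M[0]=5
after ADD R6, 3: R6=5+3=8
after LOAD R6, [R4]: R6=M[0]=5
after OR R6, 16: R6=5|16=21
after AND R6, 12: R6=21&12=4
after ADD R4, 4: R4=0+4=4
after ADD R1, 3: R1=5+3=8
CMP R1, 17  (cmp 8,17)
JLT loop: taken
after LOAD R6, [R4]: R6=M[4]=18
after ADD R6, 3: R6=18+3=21
after LOAD R6, [R4]: R6=M[4]=18
after OR R6, 16: R6=18|16=18
after AND R6, 12: R6=18&12=0
after ADD R4, 4: R4=4+4=8
after ADD R1, 3: R1=8+3=11
CMP R1, 17  (cmp 11,17)
JLT loop: taken
after LOAD R6, [R4]: R6=M[8]=-4
after ADD R6, 3: R6=(-4)+3=-1
after LOAD R6, [R4]: R6=M[8]=-4
after OR R6, 16: R6=(-4)|16=-4
after AND R6, 12: R6=(-4)&12=12
after ADD R4, 4: R4=8+4=12
after ADD R1, 3: R1=11+3=14
CMP R1, 17  (cmp 14,17)
JLT loop: taken
after LOAD R6, [R4]: R6=M[12]=7
after ADD R6, 3: R6=7+3=10
after LOAD R6, [R4]: R6=M[12]=7
after OR R6, 16: R6=7|16=23
after AND R6, 12: R6=23&12=4
after ADD R4, 4: R4=12+4=16
after ADD R1, 3: R1=14+3=17
CMP R1, 17  (cmp 17,17)
JLT loop: not taken
STORE R6, [12] → M[12]=4
halt.
Total executed instructions: 41.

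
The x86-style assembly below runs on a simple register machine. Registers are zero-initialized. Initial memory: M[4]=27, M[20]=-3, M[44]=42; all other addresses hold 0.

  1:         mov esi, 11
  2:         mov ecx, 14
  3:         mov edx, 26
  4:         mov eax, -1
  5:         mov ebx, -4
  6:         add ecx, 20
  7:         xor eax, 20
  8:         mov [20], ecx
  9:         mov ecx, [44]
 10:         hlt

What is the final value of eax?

-21

mov esi, 11 → esi=11
mov ecx, 14 → ecx=14
mov edx, 26 → edx=26
mov eax, -1 → eax=-1
mov ebx, -4 → ebx=-4
add ecx, 20 → ecx=14+20=34
xor eax, 20 → eax=(-1)^20=-21
mov [20], ecx → M[20]=34
mov ecx, [44] → ecx=M[44]=42
halt.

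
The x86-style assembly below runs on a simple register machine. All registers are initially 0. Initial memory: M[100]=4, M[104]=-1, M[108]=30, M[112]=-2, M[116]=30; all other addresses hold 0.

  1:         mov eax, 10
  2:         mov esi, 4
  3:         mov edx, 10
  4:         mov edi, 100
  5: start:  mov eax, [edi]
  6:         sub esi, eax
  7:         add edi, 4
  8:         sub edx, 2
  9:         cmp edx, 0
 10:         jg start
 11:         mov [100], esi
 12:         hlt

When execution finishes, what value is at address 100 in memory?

eax=10
esi=4
edx=10
edi=100
eax=M[100]=4
esi=4-4=0
edi=100+4=104
edx=10-2=8
cmp edx, 0  (cmp 8,0)
jg start: taken
eax=M[104]=-1
esi=0-(-1)=1
edi=104+4=108
edx=8-2=6
cmp edx, 0  (cmp 6,0)
jg start: taken
eax=M[108]=30
esi=1-30=-29
edi=108+4=112
edx=6-2=4
cmp edx, 0  (cmp 4,0)
jg start: taken
eax=M[112]=-2
esi=(-29)-(-2)=-27
edi=112+4=116
edx=4-2=2
cmp edx, 0  (cmp 2,0)
jg start: taken
eax=M[116]=30
esi=(-27)-30=-57
edi=116+4=120
edx=2-2=0
cmp edx, 0  (cmp 0,0)
jg start: not taken
mov [100], esi → M[100]=-57
halt.

-57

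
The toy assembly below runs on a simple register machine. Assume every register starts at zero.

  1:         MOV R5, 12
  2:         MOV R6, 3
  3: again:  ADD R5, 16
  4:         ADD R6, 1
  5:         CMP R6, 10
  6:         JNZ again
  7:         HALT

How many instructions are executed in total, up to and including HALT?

31

R5=12
R6=3
R5=12+16=28
R6=3+1=4
CMP R6, 10  (cmp 4,10)
JNZ again: taken
R5=28+16=44
R6=4+1=5
CMP R6, 10  (cmp 5,10)
JNZ again: taken
R5=44+16=60
R6=5+1=6
CMP R6, 10  (cmp 6,10)
JNZ again: taken
R5=60+16=76
R6=6+1=7
CMP R6, 10  (cmp 7,10)
JNZ again: taken
R5=76+16=92
R6=7+1=8
CMP R6, 10  (cmp 8,10)
JNZ again: taken
R5=92+16=108
R6=8+1=9
CMP R6, 10  (cmp 9,10)
JNZ again: taken
R5=108+16=124
R6=9+1=10
CMP R6, 10  (cmp 10,10)
JNZ again: not taken
halt.
Total executed instructions: 31.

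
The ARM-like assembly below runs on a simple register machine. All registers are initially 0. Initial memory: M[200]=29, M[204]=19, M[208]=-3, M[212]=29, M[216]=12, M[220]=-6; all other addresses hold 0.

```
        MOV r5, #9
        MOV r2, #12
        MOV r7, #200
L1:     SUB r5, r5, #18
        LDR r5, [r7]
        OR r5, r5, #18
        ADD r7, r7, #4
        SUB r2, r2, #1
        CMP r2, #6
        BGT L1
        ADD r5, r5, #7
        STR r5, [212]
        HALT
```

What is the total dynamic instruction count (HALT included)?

r5=9
r2=12
r7=200
r5=9-18=-9
r5=M[200]=29
r5=29|18=31
r7=200+4=204
r2=12-1=11
CMP r2, #6  (cmp 11,6)
BGT L1: taken
r5=31-18=13
r5=M[204]=19
r5=19|18=19
r7=204+4=208
r2=11-1=10
CMP r2, #6  (cmp 10,6)
BGT L1: taken
r5=19-18=1
r5=M[208]=-3
r5=(-3)|18=-1
r7=208+4=212
r2=10-1=9
CMP r2, #6  (cmp 9,6)
BGT L1: taken
r5=(-1)-18=-19
r5=M[212]=29
r5=29|18=31
r7=212+4=216
r2=9-1=8
CMP r2, #6  (cmp 8,6)
BGT L1: taken
r5=31-18=13
r5=M[216]=12
r5=12|18=30
r7=216+4=220
r2=8-1=7
CMP r2, #6  (cmp 7,6)
BGT L1: taken
r5=30-18=12
r5=M[220]=-6
r5=(-6)|18=-6
r7=220+4=224
r2=7-1=6
CMP r2, #6  (cmp 6,6)
BGT L1: not taken
r5=(-6)+7=1
STR r5, [212] → M[212]=1
halt.
Total executed instructions: 48.

48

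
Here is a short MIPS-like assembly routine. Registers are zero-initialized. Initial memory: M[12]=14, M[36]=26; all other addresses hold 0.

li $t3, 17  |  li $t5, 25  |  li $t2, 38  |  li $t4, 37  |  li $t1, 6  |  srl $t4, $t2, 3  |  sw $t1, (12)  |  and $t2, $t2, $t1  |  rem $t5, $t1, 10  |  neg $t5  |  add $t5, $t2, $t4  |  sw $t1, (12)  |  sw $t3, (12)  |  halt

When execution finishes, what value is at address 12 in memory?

after li $t3, 17: $t3=17
after li $t5, 25: $t5=25
after li $t2, 38: $t2=38
after li $t4, 37: $t4=37
after li $t1, 6: $t1=6
after srl $t4, $t2, 3: $t4=38>>3=4
sw $t1, (12) → M[12]=6
after and $t2, $t2, $t1: $t2=38&6=6
after rem $t5, $t1, 10: $t5=6%10=6
after neg $t5: $t5=-(6)=-6
after add $t5, $t2, $t4: $t5=6+4=10
sw $t1, (12) → M[12]=6
sw $t3, (12) → M[12]=17
halt.

17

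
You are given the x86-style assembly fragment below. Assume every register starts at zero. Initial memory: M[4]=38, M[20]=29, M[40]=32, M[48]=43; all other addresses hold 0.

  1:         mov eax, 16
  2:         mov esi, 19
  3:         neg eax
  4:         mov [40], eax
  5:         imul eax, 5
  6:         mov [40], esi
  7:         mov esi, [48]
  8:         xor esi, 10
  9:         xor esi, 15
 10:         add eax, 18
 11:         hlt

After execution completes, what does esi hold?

46

after mov eax, 16: eax=16
after mov esi, 19: esi=19
after neg eax: eax=-(16)=-16
mov [40], eax → M[40]=-16
after imul eax, 5: eax=(-16)*5=-80
mov [40], esi → M[40]=19
after mov esi, [48]: esi=M[48]=43
after xor esi, 10: esi=43^10=33
after xor esi, 15: esi=33^15=46
after add eax, 18: eax=(-80)+18=-62
halt.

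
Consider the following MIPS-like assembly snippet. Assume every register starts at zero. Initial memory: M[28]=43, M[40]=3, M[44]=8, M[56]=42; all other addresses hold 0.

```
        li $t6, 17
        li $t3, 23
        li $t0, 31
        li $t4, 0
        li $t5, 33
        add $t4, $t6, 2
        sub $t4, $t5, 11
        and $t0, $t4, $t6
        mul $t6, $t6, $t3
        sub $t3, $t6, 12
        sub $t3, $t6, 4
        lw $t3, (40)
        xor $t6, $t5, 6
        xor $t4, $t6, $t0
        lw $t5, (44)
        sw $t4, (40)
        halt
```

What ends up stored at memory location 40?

55

after li $t6, 17: $t6=17
after li $t3, 23: $t3=23
after li $t0, 31: $t0=31
after li $t4, 0: $t4=0
after li $t5, 33: $t5=33
after add $t4, $t6, 2: $t4=17+2=19
after sub $t4, $t5, 11: $t4=33-11=22
after and $t0, $t4, $t6: $t0=22&17=16
after mul $t6, $t6, $t3: $t6=17*23=391
after sub $t3, $t6, 12: $t3=391-12=379
after sub $t3, $t6, 4: $t3=391-4=387
after lw $t3, (40): $t3=M[40]=3
after xor $t6, $t5, 6: $t6=33^6=39
after xor $t4, $t6, $t0: $t4=39^16=55
after lw $t5, (44): $t5=M[44]=8
sw $t4, (40) → M[40]=55
halt.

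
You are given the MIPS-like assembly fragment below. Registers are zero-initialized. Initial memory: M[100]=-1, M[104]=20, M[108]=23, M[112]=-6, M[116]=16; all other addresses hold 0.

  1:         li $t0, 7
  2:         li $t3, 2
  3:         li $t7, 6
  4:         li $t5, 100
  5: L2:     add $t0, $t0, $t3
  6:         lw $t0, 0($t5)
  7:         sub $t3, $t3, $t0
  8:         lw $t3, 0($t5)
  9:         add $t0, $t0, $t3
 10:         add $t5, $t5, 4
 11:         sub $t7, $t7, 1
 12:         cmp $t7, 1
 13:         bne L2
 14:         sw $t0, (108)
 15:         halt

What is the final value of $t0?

li $t0, 7 → $t0=7
li $t3, 2 → $t3=2
li $t7, 6 → $t7=6
li $t5, 100 → $t5=100
add $t0, $t0, $t3 → $t0=7+2=9
lw $t0, 0($t5) → $t0=M[100]=-1
sub $t3, $t3, $t0 → $t3=2-(-1)=3
lw $t3, 0($t5) → $t3=M[100]=-1
add $t0, $t0, $t3 → $t0=(-1)+(-1)=-2
add $t5, $t5, 4 → $t5=100+4=104
sub $t7, $t7, 1 → $t7=6-1=5
cmp $t7, 1  (cmp 5,1)
bne L2: taken
add $t0, $t0, $t3 → $t0=(-2)+(-1)=-3
lw $t0, 0($t5) → $t0=M[104]=20
sub $t3, $t3, $t0 → $t3=(-1)-20=-21
lw $t3, 0($t5) → $t3=M[104]=20
add $t0, $t0, $t3 → $t0=20+20=40
add $t5, $t5, 4 → $t5=104+4=108
sub $t7, $t7, 1 → $t7=5-1=4
cmp $t7, 1  (cmp 4,1)
bne L2: taken
add $t0, $t0, $t3 → $t0=40+20=60
lw $t0, 0($t5) → $t0=M[108]=23
sub $t3, $t3, $t0 → $t3=20-23=-3
lw $t3, 0($t5) → $t3=M[108]=23
add $t0, $t0, $t3 → $t0=23+23=46
add $t5, $t5, 4 → $t5=108+4=112
sub $t7, $t7, 1 → $t7=4-1=3
cmp $t7, 1  (cmp 3,1)
bne L2: taken
add $t0, $t0, $t3 → $t0=46+23=69
lw $t0, 0($t5) → $t0=M[112]=-6
sub $t3, $t3, $t0 → $t3=23-(-6)=29
lw $t3, 0($t5) → $t3=M[112]=-6
add $t0, $t0, $t3 → $t0=(-6)+(-6)=-12
add $t5, $t5, 4 → $t5=112+4=116
sub $t7, $t7, 1 → $t7=3-1=2
cmp $t7, 1  (cmp 2,1)
bne L2: taken
add $t0, $t0, $t3 → $t0=(-12)+(-6)=-18
lw $t0, 0($t5) → $t0=M[116]=16
sub $t3, $t3, $t0 → $t3=(-6)-16=-22
lw $t3, 0($t5) → $t3=M[116]=16
add $t0, $t0, $t3 → $t0=16+16=32
add $t5, $t5, 4 → $t5=116+4=120
sub $t7, $t7, 1 → $t7=2-1=1
cmp $t7, 1  (cmp 1,1)
bne L2: not taken
sw $t0, (108) → M[108]=32
halt.

32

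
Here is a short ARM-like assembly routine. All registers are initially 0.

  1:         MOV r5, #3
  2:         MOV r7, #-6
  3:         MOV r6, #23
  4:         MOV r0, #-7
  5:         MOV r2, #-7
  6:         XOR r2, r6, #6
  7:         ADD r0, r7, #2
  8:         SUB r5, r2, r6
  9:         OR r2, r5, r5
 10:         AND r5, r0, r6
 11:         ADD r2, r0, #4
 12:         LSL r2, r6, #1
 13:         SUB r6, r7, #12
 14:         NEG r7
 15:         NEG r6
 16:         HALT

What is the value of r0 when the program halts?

MOV r5, #3 → r5=3
MOV r7, #-6 → r7=-6
MOV r6, #23 → r6=23
MOV r0, #-7 → r0=-7
MOV r2, #-7 → r2=-7
XOR r2, r6, #6 → r2=23^6=17
ADD r0, r7, #2 → r0=(-6)+2=-4
SUB r5, r2, r6 → r5=17-23=-6
OR r2, r5, r5 → r2=(-6)|(-6)=-6
AND r5, r0, r6 → r5=(-4)&23=20
ADD r2, r0, #4 → r2=(-4)+4=0
LSL r2, r6, #1 → r2=23<<1=46
SUB r6, r7, #12 → r6=(-6)-12=-18
NEG r7 → r7=-(-6)=6
NEG r6 → r6=-(-18)=18
halt.

-4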